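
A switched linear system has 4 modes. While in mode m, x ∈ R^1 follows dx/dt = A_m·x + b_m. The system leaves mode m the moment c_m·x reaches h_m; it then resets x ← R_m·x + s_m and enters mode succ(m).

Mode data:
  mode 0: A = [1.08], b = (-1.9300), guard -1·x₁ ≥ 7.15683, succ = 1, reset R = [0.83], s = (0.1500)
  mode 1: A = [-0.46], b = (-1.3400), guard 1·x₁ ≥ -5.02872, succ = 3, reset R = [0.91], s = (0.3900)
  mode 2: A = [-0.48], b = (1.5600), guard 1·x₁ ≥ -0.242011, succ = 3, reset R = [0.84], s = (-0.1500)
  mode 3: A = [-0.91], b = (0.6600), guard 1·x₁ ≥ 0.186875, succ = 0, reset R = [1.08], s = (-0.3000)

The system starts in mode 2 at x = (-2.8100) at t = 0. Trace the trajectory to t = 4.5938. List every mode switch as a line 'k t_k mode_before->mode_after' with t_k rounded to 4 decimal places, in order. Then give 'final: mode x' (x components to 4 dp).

Mode 2: guard c·x = -0.2420 hit at Δt = 1.1484 (t = 1.1484), x⁻ = (-0.2420) → reset → x⁺ = (-0.3533), jump to mode 3
Mode 3: guard c·x = 0.1869 hit at Δt = 0.7635 (t = 1.9119), x⁻ = (0.1869) → reset → x⁺ = (-0.0982), jump to mode 0
Mode 0: guard c·x = 7.1568 hit at Δt = 1.4416 (t = 3.3535), x⁻ = (-7.1568) → reset → x⁺ = (-5.7902), jump to mode 1
Mode 1: guard c·x = -5.0287 hit at Δt = 0.6683 (t = 4.0218), x⁻ = (-5.0287) → reset → x⁺ = (-4.1861), jump to mode 3
Mode 3: flow for 0.5720 to horizon, guard not reached → x = (-2.1931)

1 1.1484 2->3
2 1.9119 3->0
3 3.3535 0->1
4 4.0218 1->3
final: 3 -2.1931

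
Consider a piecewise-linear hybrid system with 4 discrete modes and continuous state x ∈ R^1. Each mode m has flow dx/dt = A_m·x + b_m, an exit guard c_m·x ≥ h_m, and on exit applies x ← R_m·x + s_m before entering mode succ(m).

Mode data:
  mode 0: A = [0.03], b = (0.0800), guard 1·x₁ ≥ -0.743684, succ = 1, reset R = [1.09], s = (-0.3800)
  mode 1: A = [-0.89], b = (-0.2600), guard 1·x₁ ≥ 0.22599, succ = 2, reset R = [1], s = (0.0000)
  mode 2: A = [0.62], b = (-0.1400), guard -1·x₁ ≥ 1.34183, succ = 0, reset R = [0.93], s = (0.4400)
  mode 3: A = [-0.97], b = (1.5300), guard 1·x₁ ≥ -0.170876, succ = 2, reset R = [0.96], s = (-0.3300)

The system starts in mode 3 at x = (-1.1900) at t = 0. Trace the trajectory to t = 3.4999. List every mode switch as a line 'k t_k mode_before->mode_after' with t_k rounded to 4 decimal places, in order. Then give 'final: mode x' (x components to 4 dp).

Mode 3: guard c·x = -0.1709 hit at Δt = 0.4735 (t = 0.4735), x⁻ = (-0.1709) → reset → x⁺ = (-0.4940), jump to mode 2
Mode 2: guard c·x = 1.3418 hit at Δt = 1.2553 (t = 1.7288), x⁻ = (-1.3418) → reset → x⁺ = (-0.8079), jump to mode 0
Mode 0: guard c·x = -0.7437 hit at Δt = 1.1322 (t = 2.8610), x⁻ = (-0.7437) → reset → x⁺ = (-1.1906), jump to mode 1
Mode 1: flow for 0.6389 to horizon, guard not reached → x = (-0.8009)

1 0.4735 3->2
2 1.7288 2->0
3 2.8610 0->1
final: 1 -0.8009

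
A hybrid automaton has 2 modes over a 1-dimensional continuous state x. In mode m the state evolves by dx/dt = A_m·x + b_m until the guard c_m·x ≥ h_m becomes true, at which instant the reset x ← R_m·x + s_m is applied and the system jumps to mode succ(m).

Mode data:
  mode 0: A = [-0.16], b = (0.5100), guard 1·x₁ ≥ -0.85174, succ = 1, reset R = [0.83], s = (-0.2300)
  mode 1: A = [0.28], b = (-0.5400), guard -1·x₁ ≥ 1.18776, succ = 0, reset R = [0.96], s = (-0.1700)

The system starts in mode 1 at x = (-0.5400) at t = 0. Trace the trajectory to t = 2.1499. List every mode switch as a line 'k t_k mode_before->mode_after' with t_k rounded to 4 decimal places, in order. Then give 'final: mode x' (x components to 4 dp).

1 0.8322 1->0
2 1.5042 0->1
3 1.8039 1->0
final: 0 -1.0680

Mode 1: guard c·x = 1.1878 hit at Δt = 0.8322 (t = 0.8322), x⁻ = (-1.1878) → reset → x⁺ = (-1.3102), jump to mode 0
Mode 0: guard c·x = -0.8517 hit at Δt = 0.6720 (t = 1.5042), x⁻ = (-0.8517) → reset → x⁺ = (-0.9369), jump to mode 1
Mode 1: guard c·x = 1.1878 hit at Δt = 0.2997 (t = 1.8039), x⁻ = (-1.1878) → reset → x⁺ = (-1.3102), jump to mode 0
Mode 0: flow for 0.3460 to horizon, guard not reached → x = (-1.0680)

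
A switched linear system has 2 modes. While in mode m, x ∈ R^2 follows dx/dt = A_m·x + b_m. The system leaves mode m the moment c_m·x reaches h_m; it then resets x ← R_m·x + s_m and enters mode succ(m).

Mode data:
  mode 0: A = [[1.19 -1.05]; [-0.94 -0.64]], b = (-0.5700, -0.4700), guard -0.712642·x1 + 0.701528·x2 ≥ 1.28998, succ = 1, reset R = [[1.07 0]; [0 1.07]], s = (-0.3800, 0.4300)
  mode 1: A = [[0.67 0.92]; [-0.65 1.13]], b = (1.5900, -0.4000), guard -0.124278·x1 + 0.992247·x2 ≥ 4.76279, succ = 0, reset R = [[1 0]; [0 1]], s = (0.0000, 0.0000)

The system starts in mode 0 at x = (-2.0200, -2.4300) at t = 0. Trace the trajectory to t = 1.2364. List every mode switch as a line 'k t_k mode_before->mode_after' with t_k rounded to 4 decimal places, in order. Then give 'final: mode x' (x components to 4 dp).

1 0.5112 0->1
final: 1 -4.0843 0.8140

Mode 0: guard c·x = 1.2900 hit at Δt = 0.5112 (t = 0.5112), x⁻ = (-2.7974, -1.0029) → reset → x⁺ = (-3.3733, -0.6432), jump to mode 1
Mode 1: flow for 0.7252 to horizon, guard not reached → x = (-4.0843, 0.8140)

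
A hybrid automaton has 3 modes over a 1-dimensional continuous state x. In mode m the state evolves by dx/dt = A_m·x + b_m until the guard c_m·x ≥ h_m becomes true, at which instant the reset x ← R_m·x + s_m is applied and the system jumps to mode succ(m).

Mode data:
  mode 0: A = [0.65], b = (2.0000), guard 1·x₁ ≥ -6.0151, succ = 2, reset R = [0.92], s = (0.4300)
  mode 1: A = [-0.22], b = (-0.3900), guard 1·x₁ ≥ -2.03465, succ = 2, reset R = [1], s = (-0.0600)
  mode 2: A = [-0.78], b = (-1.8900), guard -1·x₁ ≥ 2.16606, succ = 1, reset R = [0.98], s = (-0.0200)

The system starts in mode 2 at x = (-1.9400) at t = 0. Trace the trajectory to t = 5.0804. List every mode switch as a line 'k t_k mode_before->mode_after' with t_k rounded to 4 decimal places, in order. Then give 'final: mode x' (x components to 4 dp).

1 0.8090 2->1
2 2.3794 1->2
3 2.6937 2->1
4 4.2641 1->2
5 4.5784 2->1
final: 1 -2.1041

Mode 2: guard c·x = 2.1661 hit at Δt = 0.8090 (t = 0.8090), x⁻ = (-2.1661) → reset → x⁺ = (-2.1427), jump to mode 1
Mode 1: guard c·x = -2.0347 hit at Δt = 1.5704 (t = 2.3794), x⁻ = (-2.0347) → reset → x⁺ = (-2.0947), jump to mode 2
Mode 2: guard c·x = 2.1661 hit at Δt = 0.3143 (t = 2.6937), x⁻ = (-2.1661) → reset → x⁺ = (-2.1427), jump to mode 1
Mode 1: guard c·x = -2.0347 hit at Δt = 1.5704 (t = 4.2641), x⁻ = (-2.0347) → reset → x⁺ = (-2.0947), jump to mode 2
Mode 2: guard c·x = 2.1661 hit at Δt = 0.3143 (t = 4.5784), x⁻ = (-2.1661) → reset → x⁺ = (-2.1427), jump to mode 1
Mode 1: flow for 0.5020 to horizon, guard not reached → x = (-2.1041)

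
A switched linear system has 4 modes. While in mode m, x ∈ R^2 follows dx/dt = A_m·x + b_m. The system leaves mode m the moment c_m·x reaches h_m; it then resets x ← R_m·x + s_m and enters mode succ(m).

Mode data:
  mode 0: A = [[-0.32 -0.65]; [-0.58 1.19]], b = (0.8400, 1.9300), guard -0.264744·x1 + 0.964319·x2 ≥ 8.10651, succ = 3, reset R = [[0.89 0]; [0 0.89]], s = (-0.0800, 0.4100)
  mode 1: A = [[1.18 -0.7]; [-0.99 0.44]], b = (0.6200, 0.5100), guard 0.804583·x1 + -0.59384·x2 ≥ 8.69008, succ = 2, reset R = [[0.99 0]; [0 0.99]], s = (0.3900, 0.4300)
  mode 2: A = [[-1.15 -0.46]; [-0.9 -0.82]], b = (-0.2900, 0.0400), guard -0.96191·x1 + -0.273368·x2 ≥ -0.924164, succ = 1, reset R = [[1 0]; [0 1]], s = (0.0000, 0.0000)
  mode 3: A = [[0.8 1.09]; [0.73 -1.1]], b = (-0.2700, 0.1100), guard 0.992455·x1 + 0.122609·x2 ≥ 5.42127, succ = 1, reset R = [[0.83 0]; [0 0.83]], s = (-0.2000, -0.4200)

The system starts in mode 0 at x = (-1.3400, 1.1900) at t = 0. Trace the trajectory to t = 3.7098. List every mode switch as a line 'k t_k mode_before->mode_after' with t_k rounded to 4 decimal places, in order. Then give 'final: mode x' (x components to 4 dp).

1 0.8814 0->3
2 2.3454 3->1
3 3.0356 1->2
final: 2 5.0146 -3.9924

Mode 0: guard c·x = 8.1065 hit at Δt = 0.8814 (t = 0.8814), x⁻ = (-2.3731, 7.7549) → reset → x⁺ = (-2.1921, 7.3119), jump to mode 3
Mode 3: guard c·x = 5.4213 hit at Δt = 1.4640 (t = 2.3454), x⁻ = (5.1245, 2.7358) → reset → x⁺ = (4.0533, 1.8507), jump to mode 1
Mode 1: guard c·x = 8.6901 hit at Δt = 0.6902 (t = 3.0356), x⁻ = (9.3720, -1.9358) → reset → x⁺ = (9.6682, -1.4864), jump to mode 2
Mode 2: flow for 0.6742 to horizon, guard not reached → x = (5.0146, -3.9924)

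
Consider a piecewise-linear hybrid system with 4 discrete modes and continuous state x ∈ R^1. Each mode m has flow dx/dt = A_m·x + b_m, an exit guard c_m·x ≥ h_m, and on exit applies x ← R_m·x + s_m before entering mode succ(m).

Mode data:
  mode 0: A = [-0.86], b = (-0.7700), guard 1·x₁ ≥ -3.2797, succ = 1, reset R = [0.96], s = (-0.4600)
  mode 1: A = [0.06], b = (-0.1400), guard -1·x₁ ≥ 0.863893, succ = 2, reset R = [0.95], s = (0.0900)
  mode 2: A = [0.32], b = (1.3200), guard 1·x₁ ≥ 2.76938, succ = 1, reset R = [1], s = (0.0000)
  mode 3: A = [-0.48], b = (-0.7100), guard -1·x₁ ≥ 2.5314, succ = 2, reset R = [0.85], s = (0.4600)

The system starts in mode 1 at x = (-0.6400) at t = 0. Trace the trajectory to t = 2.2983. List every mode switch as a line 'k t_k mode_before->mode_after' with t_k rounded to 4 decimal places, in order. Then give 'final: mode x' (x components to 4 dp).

Mode 1: guard c·x = 0.8639 hit at Δt = 1.2100 (t = 1.2100), x⁻ = (-0.8639) → reset → x⁺ = (-0.7307), jump to mode 2
Mode 2: flow for 1.0883 to horizon, guard not reached → x = (0.6834)

1 1.2100 1->2
final: 2 0.6834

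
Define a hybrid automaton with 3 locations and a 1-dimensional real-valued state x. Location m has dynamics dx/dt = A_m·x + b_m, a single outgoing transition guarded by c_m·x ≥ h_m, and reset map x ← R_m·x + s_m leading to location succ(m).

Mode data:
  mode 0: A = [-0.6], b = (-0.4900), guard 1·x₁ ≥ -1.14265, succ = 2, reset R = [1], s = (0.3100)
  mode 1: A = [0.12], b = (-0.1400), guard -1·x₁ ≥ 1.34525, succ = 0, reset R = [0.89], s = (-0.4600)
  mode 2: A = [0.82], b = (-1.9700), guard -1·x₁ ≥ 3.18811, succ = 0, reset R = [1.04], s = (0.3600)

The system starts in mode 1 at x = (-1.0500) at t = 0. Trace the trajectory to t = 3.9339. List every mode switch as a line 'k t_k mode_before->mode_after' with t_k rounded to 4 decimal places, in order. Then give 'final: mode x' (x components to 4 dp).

1 1.0420 1->0
2 2.6208 0->2
3 3.2879 2->0
final: 0 -2.2684

Mode 1: guard c·x = 1.3453 hit at Δt = 1.0420 (t = 1.0420), x⁻ = (-1.3453) → reset → x⁺ = (-1.6573), jump to mode 0
Mode 0: guard c·x = -1.1426 hit at Δt = 1.5788 (t = 2.6208), x⁻ = (-1.1426) → reset → x⁺ = (-0.8326), jump to mode 2
Mode 2: guard c·x = 3.1881 hit at Δt = 0.6671 (t = 3.2879), x⁻ = (-3.1881) → reset → x⁺ = (-2.9556), jump to mode 0
Mode 0: flow for 0.6460 to horizon, guard not reached → x = (-2.2684)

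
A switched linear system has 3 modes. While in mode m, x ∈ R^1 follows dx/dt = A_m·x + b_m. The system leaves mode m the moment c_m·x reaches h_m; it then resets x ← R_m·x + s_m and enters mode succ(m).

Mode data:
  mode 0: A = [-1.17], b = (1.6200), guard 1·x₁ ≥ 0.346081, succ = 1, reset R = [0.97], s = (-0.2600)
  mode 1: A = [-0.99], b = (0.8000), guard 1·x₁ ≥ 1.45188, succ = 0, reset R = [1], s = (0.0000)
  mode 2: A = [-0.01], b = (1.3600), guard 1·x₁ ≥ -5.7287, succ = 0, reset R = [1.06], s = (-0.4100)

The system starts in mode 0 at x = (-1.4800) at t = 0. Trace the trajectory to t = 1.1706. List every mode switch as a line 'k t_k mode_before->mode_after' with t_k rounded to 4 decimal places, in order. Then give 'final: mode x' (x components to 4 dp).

1 0.8672 0->1
final: 1 0.2657

Mode 0: guard c·x = 0.3461 hit at Δt = 0.8672 (t = 0.8672), x⁻ = (0.3461) → reset → x⁺ = (0.0757), jump to mode 1
Mode 1: flow for 0.3034 to horizon, guard not reached → x = (0.2657)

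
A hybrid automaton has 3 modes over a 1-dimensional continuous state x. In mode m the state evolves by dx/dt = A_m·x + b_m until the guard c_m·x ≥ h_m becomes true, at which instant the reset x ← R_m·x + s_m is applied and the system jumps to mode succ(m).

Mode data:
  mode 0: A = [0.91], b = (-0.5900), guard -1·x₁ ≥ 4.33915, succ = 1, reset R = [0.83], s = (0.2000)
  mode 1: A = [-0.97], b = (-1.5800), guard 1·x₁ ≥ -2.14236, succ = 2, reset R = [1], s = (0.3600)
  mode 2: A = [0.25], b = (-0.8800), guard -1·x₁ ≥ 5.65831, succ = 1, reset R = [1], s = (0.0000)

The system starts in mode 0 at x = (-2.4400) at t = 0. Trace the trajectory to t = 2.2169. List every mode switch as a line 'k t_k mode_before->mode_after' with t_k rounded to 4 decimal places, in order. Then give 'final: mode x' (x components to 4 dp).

Mode 0: guard c·x = 4.3392 hit at Δt = 0.5267 (t = 0.5267), x⁻ = (-4.3391) → reset → x⁺ = (-3.4015), jump to mode 1
Mode 1: guard c·x = -2.1424 hit at Δt = 1.2773 (t = 1.8040), x⁻ = (-2.1424) → reset → x⁺ = (-1.7824), jump to mode 2
Mode 2: flow for 0.4129 to horizon, guard not reached → x = (-2.3589)

1 0.5267 0->1
2 1.8040 1->2
final: 2 -2.3589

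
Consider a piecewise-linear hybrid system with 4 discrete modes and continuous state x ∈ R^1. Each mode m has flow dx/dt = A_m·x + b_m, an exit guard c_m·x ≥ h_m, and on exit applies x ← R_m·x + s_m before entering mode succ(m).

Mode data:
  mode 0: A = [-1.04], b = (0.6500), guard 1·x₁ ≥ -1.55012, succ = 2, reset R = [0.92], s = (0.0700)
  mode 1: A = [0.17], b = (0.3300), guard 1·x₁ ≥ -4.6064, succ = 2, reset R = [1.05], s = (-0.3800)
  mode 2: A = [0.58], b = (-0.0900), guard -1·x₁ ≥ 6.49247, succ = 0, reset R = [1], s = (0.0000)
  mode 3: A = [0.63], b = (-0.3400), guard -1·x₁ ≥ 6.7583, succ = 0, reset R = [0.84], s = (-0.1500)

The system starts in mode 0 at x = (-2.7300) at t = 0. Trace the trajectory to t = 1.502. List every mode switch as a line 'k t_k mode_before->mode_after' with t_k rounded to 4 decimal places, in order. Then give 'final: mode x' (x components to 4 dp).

1 0.4167 0->2
final: 2 -2.6809

Mode 0: guard c·x = -1.5501 hit at Δt = 0.4167 (t = 0.4167), x⁻ = (-1.5501) → reset → x⁺ = (-1.3561), jump to mode 2
Mode 2: flow for 1.0853 to horizon, guard not reached → x = (-2.6809)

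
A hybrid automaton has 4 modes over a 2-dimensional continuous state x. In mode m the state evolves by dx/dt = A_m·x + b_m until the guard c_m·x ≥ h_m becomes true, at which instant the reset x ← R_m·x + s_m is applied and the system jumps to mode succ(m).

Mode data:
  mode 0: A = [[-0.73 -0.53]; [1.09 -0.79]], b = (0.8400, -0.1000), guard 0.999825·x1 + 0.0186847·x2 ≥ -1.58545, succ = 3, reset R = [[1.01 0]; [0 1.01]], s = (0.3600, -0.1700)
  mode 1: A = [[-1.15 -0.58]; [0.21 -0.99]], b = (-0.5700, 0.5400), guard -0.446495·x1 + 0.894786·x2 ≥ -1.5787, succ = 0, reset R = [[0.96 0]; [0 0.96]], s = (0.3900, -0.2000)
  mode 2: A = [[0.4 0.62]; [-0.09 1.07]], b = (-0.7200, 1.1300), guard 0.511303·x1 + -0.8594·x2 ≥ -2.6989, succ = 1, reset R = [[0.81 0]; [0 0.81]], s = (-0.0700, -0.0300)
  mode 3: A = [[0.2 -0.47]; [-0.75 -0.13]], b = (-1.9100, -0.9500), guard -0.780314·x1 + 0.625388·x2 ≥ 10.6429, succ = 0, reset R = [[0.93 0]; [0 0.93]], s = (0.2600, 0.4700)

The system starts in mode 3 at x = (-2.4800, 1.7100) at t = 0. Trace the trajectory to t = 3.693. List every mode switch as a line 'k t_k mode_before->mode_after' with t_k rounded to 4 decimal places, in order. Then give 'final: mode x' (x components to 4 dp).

Mode 3: guard c·x = 10.6429 hit at Δt = 1.4771 (t = 1.4771), x⁻ = (-9.0870, 5.6799) → reset → x⁺ = (-8.1910, 5.7523), jump to mode 0
Mode 0: guard c·x = -1.5855 hit at Δt = 1.5416 (t = 3.0187), x⁻ = (-1.5422, -2.3301) → reset → x⁺ = (-1.1976, -2.5234), jump to mode 3
Mode 3: flow for 0.6743 to horizon, guard not reached → x = (-1.9419, -2.1708)

1 1.4771 3->0
2 3.0187 0->3
final: 3 -1.9419 -2.1708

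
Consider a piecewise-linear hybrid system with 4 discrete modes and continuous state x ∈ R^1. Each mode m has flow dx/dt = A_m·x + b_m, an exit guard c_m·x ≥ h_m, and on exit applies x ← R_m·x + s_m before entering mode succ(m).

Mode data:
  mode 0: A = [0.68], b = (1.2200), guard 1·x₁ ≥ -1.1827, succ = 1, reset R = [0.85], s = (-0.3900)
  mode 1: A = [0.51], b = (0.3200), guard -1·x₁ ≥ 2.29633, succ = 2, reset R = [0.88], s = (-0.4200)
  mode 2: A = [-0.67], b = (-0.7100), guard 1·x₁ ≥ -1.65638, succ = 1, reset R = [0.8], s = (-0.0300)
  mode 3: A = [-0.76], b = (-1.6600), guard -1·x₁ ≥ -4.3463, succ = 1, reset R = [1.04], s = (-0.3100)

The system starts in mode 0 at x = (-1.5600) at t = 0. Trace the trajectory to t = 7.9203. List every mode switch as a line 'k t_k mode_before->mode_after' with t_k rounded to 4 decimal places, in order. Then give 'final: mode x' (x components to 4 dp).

Mode 0: guard c·x = -1.1827 hit at Δt = 1.4117 (t = 1.4117), x⁻ = (-1.1827) → reset → x⁺ = (-1.3953), jump to mode 1
Mode 1: guard c·x = 2.2963 hit at Δt = 1.5222 (t = 2.9339), x⁻ = (-2.2963) → reset → x⁺ = (-2.4408), jump to mode 2
Mode 2: guard c·x = -1.6564 hit at Δt = 1.2526 (t = 4.1865), x⁻ = (-1.6564) → reset → x⁺ = (-1.3551), jump to mode 1
Mode 1: guard c·x = 2.2963 hit at Δt = 1.6276 (t = 5.8141), x⁻ = (-2.2963) → reset → x⁺ = (-2.4408), jump to mode 2
Mode 2: guard c·x = -1.6564 hit at Δt = 1.2526 (t = 7.0667), x⁻ = (-1.6564) → reset → x⁺ = (-1.3551), jump to mode 1
Mode 1: flow for 0.8536 to horizon, guard not reached → x = (-1.7520)

1 1.4117 0->1
2 2.9339 1->2
3 4.1865 2->1
4 5.8141 1->2
5 7.0667 2->1
final: 1 -1.7520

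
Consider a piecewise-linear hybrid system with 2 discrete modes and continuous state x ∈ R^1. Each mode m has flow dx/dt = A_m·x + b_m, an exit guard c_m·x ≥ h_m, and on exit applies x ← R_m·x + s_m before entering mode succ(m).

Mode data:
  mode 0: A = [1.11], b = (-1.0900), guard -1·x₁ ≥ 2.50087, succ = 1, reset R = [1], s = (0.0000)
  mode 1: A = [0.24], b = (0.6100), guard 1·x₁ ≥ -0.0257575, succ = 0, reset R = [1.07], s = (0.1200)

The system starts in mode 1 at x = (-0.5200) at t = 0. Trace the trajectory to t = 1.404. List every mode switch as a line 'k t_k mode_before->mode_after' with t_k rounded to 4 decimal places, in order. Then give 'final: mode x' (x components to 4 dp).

1 0.9113 1->0
final: 0 -0.5550

Mode 1: guard c·x = -0.0258 hit at Δt = 0.9113 (t = 0.9113), x⁻ = (-0.0258) → reset → x⁺ = (0.0924), jump to mode 0
Mode 0: flow for 0.4927 to horizon, guard not reached → x = (-0.5550)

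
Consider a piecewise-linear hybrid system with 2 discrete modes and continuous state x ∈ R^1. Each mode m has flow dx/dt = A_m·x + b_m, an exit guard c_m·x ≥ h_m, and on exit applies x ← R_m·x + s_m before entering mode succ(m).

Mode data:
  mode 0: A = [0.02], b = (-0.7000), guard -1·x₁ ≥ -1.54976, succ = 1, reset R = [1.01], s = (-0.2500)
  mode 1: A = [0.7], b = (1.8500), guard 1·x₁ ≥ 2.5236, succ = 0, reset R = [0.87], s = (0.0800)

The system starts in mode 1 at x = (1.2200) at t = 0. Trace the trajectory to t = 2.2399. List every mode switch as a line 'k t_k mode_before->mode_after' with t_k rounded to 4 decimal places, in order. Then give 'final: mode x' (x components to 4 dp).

1 0.4154 1->0
2 1.5122 0->1
3 1.8928 1->0
final: 0 2.0476

Mode 1: guard c·x = 2.5236 hit at Δt = 0.4154 (t = 0.4154), x⁻ = (2.5236) → reset → x⁺ = (2.2755), jump to mode 0
Mode 0: guard c·x = -1.5498 hit at Δt = 1.0968 (t = 1.5122), x⁻ = (1.5498) → reset → x⁺ = (1.3153), jump to mode 1
Mode 1: guard c·x = 2.5236 hit at Δt = 0.3806 (t = 1.8928), x⁻ = (2.5236) → reset → x⁺ = (2.2755), jump to mode 0
Mode 0: flow for 0.3471 to horizon, guard not reached → x = (2.0476)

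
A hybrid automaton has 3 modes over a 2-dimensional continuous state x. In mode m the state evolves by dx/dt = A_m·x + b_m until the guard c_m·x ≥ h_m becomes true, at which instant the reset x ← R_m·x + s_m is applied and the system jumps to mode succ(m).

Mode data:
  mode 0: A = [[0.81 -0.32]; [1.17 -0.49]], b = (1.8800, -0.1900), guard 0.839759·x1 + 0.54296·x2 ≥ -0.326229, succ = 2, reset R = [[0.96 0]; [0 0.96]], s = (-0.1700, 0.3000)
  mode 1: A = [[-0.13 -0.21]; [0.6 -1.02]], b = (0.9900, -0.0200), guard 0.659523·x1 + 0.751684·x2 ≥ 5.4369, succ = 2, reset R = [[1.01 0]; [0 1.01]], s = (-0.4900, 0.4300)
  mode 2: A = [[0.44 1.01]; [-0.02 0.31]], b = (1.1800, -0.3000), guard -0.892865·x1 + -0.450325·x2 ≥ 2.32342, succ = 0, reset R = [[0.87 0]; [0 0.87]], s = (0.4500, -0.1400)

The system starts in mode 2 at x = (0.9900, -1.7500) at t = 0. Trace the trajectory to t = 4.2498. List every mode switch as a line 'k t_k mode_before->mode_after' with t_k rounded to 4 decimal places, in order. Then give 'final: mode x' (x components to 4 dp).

Mode 2: guard c·x = 2.3234 hit at Δt = 1.5412 (t = 1.5412), x⁻ = (-0.8711, -3.4323) → reset → x⁺ = (-0.3079, -3.1261), jump to mode 0
Mode 0: guard c·x = -0.3262 hit at Δt = 0.4696 (t = 2.0108), x⁻ = (1.1396, -2.3633) → reset → x⁺ = (0.9240, -1.9688), jump to mode 2
Mode 2: guard c·x = 2.3234 hit at Δt = 1.2972 (t = 3.3080), x⁻ = (-0.8708, -3.4329) → reset → x⁺ = (-0.3076, -3.1266), jump to mode 0
Mode 0: guard c·x = -0.3262 hit at Δt = 0.4695 (t = 3.7776), x⁻ = (1.1398, -2.3637) → reset → x⁺ = (0.9242, -1.9692), jump to mode 2
Mode 2: flow for 0.4722 to horizon, guard not reached → x = (0.5955, -2.4402)

1 1.5412 2->0
2 2.0108 0->2
3 3.3080 2->0
4 3.7776 0->2
final: 2 0.5955 -2.4402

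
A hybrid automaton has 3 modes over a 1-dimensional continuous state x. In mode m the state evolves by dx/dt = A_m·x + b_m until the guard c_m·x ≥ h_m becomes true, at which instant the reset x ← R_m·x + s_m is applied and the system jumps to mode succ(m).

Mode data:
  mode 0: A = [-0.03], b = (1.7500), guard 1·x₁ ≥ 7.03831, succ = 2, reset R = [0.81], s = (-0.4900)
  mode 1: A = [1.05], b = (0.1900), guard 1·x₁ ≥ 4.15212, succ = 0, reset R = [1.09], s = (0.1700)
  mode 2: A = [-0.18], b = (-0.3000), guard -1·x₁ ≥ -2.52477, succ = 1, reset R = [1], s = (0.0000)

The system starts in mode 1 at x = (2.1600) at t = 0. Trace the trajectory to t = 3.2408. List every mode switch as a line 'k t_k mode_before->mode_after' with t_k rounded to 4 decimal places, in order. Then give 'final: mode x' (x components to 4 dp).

Mode 1: guard c·x = 4.1521 hit at Δt = 0.5864 (t = 0.5864), x⁻ = (4.1521) → reset → x⁺ = (4.6958), jump to mode 0
Mode 0: guard c·x = 7.0383 hit at Δt = 1.4885 (t = 2.0749), x⁻ = (7.0383) → reset → x⁺ = (5.2110), jump to mode 2
Mode 2: flow for 1.1659 to horizon, guard not reached → x = (3.9091)

1 0.5864 1->0
2 2.0749 0->2
final: 2 3.9091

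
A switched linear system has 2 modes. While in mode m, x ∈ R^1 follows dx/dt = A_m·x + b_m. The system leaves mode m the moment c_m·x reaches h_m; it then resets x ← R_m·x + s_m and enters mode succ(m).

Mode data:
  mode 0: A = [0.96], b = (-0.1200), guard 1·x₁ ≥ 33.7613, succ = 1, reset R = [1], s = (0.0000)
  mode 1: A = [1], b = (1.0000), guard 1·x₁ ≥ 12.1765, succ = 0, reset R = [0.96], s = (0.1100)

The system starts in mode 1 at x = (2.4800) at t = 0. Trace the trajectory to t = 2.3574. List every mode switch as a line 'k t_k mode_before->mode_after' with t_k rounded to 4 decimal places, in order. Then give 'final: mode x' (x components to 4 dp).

Mode 1: guard c·x = 12.1765 hit at Δt = 1.3314 (t = 1.3314), x⁻ = (12.1765) → reset → x⁺ = (11.7994), jump to mode 0
Mode 0: flow for 1.0260 to horizon, guard not reached → x = (31.3856)

1 1.3314 1->0
final: 0 31.3856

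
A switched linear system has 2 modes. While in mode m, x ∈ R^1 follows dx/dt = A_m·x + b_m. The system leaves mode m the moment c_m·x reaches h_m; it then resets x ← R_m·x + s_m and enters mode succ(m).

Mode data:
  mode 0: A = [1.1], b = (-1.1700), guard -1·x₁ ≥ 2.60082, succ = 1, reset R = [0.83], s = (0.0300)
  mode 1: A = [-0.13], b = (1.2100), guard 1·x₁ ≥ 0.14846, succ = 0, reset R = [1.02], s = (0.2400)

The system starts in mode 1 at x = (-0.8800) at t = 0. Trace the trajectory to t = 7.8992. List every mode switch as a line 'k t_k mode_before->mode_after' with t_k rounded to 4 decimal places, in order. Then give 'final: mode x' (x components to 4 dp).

1 0.8186 1->0
2 2.3603 0->1
3 4.0683 1->0
4 5.6100 0->1
5 7.3179 1->0
final: 0 -0.2104

Mode 1: guard c·x = 0.1485 hit at Δt = 0.8186 (t = 0.8186), x⁻ = (0.1485) → reset → x⁺ = (0.3914), jump to mode 0
Mode 0: guard c·x = 2.6008 hit at Δt = 1.5417 (t = 2.3603), x⁻ = (-2.6008) → reset → x⁺ = (-2.1287), jump to mode 1
Mode 1: guard c·x = 0.1485 hit at Δt = 1.7080 (t = 4.0683), x⁻ = (0.1485) → reset → x⁺ = (0.3914), jump to mode 0
Mode 0: guard c·x = 2.6008 hit at Δt = 1.5417 (t = 5.6100), x⁻ = (-2.6008) → reset → x⁺ = (-2.1287), jump to mode 1
Mode 1: guard c·x = 0.1485 hit at Δt = 1.7080 (t = 7.3179), x⁻ = (0.1485) → reset → x⁺ = (0.3914), jump to mode 0
Mode 0: flow for 0.5813 to horizon, guard not reached → x = (-0.2104)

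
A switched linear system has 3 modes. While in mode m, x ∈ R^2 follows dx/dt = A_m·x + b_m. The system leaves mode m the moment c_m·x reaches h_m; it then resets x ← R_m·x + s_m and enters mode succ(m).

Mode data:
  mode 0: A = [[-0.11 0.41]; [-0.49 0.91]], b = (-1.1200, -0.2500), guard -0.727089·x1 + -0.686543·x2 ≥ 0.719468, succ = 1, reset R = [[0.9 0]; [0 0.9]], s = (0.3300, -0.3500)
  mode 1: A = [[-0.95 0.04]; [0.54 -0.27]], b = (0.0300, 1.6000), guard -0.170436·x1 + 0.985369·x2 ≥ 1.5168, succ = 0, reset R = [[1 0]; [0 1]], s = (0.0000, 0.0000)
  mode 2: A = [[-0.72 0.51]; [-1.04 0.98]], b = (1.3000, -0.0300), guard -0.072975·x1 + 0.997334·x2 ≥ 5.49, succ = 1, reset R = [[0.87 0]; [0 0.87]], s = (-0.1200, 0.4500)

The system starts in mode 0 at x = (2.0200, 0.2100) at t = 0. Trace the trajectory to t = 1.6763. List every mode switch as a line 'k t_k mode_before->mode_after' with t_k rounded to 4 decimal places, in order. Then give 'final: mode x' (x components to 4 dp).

1 1.1941 0->1
final: 1 0.3623 -0.5312

Mode 0: guard c·x = 0.7195 hit at Δt = 1.1941 (t = 1.1941), x⁻ = (0.2762, -1.3405) → reset → x⁺ = (0.5786, -1.5564), jump to mode 1
Mode 1: flow for 0.4822 to horizon, guard not reached → x = (0.3623, -0.5312)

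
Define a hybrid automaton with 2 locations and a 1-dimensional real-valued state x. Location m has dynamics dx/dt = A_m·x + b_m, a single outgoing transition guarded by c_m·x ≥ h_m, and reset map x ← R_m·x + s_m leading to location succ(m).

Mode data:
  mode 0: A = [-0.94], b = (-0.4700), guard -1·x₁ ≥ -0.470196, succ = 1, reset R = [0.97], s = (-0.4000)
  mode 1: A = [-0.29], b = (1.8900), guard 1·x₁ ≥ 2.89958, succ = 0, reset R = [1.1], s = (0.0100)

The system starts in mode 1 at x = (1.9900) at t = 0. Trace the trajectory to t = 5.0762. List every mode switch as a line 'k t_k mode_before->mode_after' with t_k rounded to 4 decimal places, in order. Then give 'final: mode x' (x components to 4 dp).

1 0.7734 1->0
2 2.1973 0->1
3 4.1972 1->0
final: 0 1.1193

Mode 1: guard c·x = 2.8996 hit at Δt = 0.7734 (t = 0.7734), x⁻ = (2.8996) → reset → x⁺ = (3.1995), jump to mode 0
Mode 0: guard c·x = -0.4702 hit at Δt = 1.4239 (t = 2.1973), x⁻ = (0.4702) → reset → x⁺ = (0.0561), jump to mode 1
Mode 1: guard c·x = 2.8996 hit at Δt = 1.9999 (t = 4.1972), x⁻ = (2.8996) → reset → x⁺ = (3.1995), jump to mode 0
Mode 0: flow for 0.8790 to horizon, guard not reached → x = (1.1193)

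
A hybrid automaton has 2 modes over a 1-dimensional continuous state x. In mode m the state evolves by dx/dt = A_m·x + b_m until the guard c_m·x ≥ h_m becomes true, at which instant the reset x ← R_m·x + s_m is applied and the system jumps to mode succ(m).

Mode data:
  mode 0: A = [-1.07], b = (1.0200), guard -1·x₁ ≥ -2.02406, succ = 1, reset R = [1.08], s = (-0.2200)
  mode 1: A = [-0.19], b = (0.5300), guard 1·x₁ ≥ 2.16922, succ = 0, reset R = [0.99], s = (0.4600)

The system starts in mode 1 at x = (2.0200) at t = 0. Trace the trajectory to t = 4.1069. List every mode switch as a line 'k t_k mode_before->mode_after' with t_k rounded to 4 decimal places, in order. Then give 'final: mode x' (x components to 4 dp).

1 1.1346 1->0
2 1.5411 0->1
3 3.0328 1->0
4 3.4393 0->1
final: 1 2.0641

Mode 1: guard c·x = 2.1692 hit at Δt = 1.1346 (t = 1.1346), x⁻ = (2.1692) → reset → x⁺ = (2.6075), jump to mode 0
Mode 0: guard c·x = -2.0241 hit at Δt = 0.4065 (t = 1.5411), x⁻ = (2.0241) → reset → x⁺ = (1.9660), jump to mode 1
Mode 1: guard c·x = 2.1692 hit at Δt = 1.4917 (t = 3.0328), x⁻ = (2.1692) → reset → x⁺ = (2.6075), jump to mode 0
Mode 0: guard c·x = -2.0241 hit at Δt = 0.4065 (t = 3.4393), x⁻ = (2.0241) → reset → x⁺ = (1.9660), jump to mode 1
Mode 1: flow for 0.6676 to horizon, guard not reached → x = (2.0641)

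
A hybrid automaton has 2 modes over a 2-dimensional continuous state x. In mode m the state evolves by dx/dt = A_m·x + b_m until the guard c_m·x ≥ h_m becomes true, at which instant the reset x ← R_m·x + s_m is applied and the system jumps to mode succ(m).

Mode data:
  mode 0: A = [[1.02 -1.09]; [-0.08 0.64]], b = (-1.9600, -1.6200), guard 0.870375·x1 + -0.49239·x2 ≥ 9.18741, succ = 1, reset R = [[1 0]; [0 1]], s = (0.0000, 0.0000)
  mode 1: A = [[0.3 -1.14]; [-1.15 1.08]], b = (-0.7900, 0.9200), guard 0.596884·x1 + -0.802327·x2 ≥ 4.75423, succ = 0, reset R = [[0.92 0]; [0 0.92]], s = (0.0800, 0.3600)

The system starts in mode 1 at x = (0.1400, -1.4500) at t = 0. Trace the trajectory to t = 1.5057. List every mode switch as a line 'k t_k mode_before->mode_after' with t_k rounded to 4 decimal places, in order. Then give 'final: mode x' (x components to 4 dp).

1 0.9954 1->0
final: 0 5.7716 -5.9881

Mode 1: guard c·x = 4.7542 hit at Δt = 0.9954 (t = 0.9954), x⁻ = (2.3435, -4.1821) → reset → x⁺ = (2.2360, -3.4876), jump to mode 0
Mode 0: flow for 0.5103 to horizon, guard not reached → x = (5.7716, -5.9881)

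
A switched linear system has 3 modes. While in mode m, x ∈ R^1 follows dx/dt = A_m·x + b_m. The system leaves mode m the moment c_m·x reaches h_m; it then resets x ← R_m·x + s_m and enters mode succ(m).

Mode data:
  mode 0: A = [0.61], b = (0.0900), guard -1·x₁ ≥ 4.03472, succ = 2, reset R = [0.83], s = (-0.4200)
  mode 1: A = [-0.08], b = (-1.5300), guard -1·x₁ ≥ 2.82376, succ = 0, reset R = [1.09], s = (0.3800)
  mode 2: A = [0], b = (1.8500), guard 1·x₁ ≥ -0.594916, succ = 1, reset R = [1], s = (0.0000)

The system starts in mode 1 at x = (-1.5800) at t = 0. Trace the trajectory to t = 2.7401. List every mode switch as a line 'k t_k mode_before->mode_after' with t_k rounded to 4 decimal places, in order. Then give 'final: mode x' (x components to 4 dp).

Mode 1: guard c·x = 2.8238 hit at Δt = 0.9191 (t = 0.9191), x⁻ = (-2.8238) → reset → x⁺ = (-2.6979), jump to mode 0
Mode 0: guard c·x = 4.0347 hit at Δt = 0.6909 (t = 1.6100), x⁻ = (-4.0347) → reset → x⁺ = (-3.7688), jump to mode 2
Mode 2: flow for 1.1301 to horizon, guard not reached → x = (-1.6781)

1 0.9191 1->0
2 1.6100 0->2
final: 2 -1.6781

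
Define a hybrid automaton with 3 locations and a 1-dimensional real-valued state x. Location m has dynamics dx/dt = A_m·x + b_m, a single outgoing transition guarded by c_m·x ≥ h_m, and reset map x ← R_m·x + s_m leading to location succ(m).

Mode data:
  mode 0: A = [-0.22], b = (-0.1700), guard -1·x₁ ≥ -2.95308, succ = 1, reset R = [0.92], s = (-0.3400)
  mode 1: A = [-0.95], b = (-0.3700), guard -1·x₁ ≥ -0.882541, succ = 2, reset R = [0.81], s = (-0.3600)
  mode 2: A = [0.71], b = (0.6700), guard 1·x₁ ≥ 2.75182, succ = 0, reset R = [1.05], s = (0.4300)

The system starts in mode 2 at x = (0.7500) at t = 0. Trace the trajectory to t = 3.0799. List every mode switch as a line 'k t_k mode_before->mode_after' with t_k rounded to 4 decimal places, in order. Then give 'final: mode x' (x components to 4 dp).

Mode 2: guard c·x = 2.7518 hit at Δt = 1.0989 (t = 1.0989), x⁻ = (2.7518) → reset → x⁺ = (3.3194), jump to mode 0
Mode 0: guard c·x = -2.9531 hit at Δt = 0.4263 (t = 1.5252), x⁻ = (2.9531) → reset → x⁺ = (2.3768), jump to mode 1
Mode 1: guard c·x = -0.8825 hit at Δt = 0.8178 (t = 2.3430), x⁻ = (0.8825) → reset → x⁺ = (0.3549), jump to mode 2
Mode 2: flow for 0.7369 to horizon, guard not reached → x = (1.2475)

1 1.0989 2->0
2 1.5252 0->1
3 2.3430 1->2
final: 2 1.2475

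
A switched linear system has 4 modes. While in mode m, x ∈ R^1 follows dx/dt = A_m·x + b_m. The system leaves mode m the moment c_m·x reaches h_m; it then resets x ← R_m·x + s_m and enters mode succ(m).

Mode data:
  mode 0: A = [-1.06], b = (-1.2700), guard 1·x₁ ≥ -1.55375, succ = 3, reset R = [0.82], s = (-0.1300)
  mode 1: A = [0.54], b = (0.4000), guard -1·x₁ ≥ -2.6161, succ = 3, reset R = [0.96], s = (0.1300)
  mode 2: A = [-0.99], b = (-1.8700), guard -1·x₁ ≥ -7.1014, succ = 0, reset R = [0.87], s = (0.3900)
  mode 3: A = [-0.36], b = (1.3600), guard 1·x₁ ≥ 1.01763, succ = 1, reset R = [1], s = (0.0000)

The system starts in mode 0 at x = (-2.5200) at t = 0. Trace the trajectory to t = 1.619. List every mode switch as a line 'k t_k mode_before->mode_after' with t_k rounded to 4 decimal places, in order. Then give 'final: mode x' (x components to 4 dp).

1 1.2386 0->3
final: 3 -0.7409

Mode 0: guard c·x = -1.5537 hit at Δt = 1.2386 (t = 1.2386), x⁻ = (-1.5538) → reset → x⁺ = (-1.4041), jump to mode 3
Mode 3: flow for 0.3804 to horizon, guard not reached → x = (-0.7409)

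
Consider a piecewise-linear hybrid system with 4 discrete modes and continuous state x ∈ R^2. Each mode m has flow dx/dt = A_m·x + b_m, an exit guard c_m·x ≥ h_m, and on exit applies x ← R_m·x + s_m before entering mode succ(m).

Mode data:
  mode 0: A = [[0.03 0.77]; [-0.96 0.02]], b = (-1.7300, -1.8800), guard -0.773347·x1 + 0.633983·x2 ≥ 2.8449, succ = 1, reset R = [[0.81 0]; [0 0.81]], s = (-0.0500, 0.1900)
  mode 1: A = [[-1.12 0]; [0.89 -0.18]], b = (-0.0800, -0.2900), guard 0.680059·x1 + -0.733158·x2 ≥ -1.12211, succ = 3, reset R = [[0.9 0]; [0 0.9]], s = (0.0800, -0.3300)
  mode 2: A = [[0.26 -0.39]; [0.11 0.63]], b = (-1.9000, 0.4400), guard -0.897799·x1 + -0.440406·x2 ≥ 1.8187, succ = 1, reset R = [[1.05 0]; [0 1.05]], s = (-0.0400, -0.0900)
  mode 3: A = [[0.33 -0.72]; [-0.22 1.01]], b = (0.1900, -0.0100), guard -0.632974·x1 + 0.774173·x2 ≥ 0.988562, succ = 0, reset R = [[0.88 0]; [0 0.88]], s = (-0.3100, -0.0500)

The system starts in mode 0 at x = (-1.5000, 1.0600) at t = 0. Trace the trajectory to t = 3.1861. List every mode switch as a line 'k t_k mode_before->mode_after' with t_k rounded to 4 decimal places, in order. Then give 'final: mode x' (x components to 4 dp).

Mode 0: guard c·x = 2.8449 hit at Δt = 1.1718 (t = 1.1718), x⁻ = (-2.6658, 1.2355) → reset → x⁺ = (-2.2093, 1.1908), jump to mode 1
Mode 1: guard c·x = -1.1221 hit at Δt = 0.4622 (t = 1.6340), x⁻ = (-1.3454, 0.2825) → reset → x⁺ = (-1.1309, -0.0757), jump to mode 3
Mode 3: guard c·x = 0.9886 hit at Δt = 0.8923 (t = 2.5263), x⁻ = (-1.3393, 0.1819) → reset → x⁺ = (-1.4886, 0.1101), jump to mode 0
Mode 0: flow for 0.6598 to horizon, guard not reached → x = (-2.6291, 0.1754)

1 1.1718 0->1
2 1.6340 1->3
3 2.5263 3->0
final: 0 -2.6291 0.1754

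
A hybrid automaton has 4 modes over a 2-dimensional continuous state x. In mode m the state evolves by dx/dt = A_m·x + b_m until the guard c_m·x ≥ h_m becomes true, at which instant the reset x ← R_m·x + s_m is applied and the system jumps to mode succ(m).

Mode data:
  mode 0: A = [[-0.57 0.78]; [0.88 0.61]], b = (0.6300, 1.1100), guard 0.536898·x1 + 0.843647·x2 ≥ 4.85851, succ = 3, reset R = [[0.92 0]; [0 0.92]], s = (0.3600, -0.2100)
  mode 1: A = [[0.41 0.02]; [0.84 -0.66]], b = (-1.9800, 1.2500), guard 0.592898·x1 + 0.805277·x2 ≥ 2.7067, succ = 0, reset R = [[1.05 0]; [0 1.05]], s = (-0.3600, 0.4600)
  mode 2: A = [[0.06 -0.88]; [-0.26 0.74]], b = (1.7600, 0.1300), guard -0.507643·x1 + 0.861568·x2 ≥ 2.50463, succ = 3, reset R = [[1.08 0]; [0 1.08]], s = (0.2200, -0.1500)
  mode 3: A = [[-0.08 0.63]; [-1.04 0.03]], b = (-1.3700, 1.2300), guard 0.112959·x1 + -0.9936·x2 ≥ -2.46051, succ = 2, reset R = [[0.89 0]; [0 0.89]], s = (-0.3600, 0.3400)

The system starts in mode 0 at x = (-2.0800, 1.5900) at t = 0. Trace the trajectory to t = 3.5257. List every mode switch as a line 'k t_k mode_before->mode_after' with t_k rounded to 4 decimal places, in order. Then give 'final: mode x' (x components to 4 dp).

Mode 0: guard c·x = 4.8585 hit at Δt = 1.2840 (t = 1.2840), x⁻ = (1.5804, 4.7532) → reset → x⁺ = (1.8139, 4.1629), jump to mode 3
Mode 3: guard c·x = -2.4605 hit at Δt = 1.2517 (t = 2.5357), x⁻ = (2.6808, 2.7811) → reset → x⁺ = (2.0259, 2.8152), jump to mode 2
Mode 2: guard c·x = 2.5046 hit at Δt = 0.4790 (t = 3.0147), x⁻ = (1.5387, 3.8136) → reset → x⁺ = (1.8817, 3.9687), jump to mode 3
Mode 3: flow for 0.5110 to horizon, guard not reached → x = (2.3095, 3.5344)

1 1.2840 0->3
2 2.5357 3->2
3 3.0147 2->3
final: 3 2.3095 3.5344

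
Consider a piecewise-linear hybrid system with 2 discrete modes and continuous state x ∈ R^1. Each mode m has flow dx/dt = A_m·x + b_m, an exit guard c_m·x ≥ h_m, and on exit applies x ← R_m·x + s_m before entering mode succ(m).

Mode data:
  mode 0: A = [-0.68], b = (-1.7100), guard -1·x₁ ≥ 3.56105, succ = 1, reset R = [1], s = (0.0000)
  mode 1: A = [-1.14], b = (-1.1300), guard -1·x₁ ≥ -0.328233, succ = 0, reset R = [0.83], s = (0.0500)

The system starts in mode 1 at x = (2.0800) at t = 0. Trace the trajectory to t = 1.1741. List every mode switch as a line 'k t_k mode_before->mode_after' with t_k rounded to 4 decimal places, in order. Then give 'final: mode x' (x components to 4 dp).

1 0.7411 1->0
final: 0 -0.4012

Mode 1: guard c·x = -0.3282 hit at Δt = 0.7411 (t = 0.7411), x⁻ = (0.3282) → reset → x⁺ = (0.3224), jump to mode 0
Mode 0: flow for 0.4330 to horizon, guard not reached → x = (-0.4012)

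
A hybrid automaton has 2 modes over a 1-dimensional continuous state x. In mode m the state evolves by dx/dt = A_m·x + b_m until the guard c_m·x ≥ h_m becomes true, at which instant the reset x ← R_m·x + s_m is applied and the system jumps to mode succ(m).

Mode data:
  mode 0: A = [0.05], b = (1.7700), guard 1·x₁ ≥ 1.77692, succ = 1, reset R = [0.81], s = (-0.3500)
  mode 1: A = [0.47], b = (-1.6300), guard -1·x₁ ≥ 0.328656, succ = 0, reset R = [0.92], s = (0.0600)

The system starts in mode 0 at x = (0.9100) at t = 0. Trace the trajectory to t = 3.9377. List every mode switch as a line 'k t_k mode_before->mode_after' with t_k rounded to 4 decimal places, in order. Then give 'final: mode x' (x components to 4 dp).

Mode 0: guard c·x = 1.7769 hit at Δt = 0.4719 (t = 0.4719), x⁻ = (1.7769) → reset → x⁺ = (1.0893), jump to mode 1
Mode 1: guard c·x = 0.3287 hit at Δt = 0.9948 (t = 1.4667), x⁻ = (-0.3287) → reset → x⁺ = (-0.2424), jump to mode 0
Mode 0: guard c·x = 1.7769 hit at Δt = 1.1169 (t = 2.5836), x⁻ = (1.7769) → reset → x⁺ = (1.0893), jump to mode 1
Mode 1: guard c·x = 0.3287 hit at Δt = 0.9948 (t = 3.5784), x⁻ = (-0.3287) → reset → x⁺ = (-0.2424), jump to mode 0
Mode 0: flow for 0.3593 to horizon, guard not reached → x = (0.3949)

1 0.4719 0->1
2 1.4667 1->0
3 2.5836 0->1
4 3.5784 1->0
final: 0 0.3949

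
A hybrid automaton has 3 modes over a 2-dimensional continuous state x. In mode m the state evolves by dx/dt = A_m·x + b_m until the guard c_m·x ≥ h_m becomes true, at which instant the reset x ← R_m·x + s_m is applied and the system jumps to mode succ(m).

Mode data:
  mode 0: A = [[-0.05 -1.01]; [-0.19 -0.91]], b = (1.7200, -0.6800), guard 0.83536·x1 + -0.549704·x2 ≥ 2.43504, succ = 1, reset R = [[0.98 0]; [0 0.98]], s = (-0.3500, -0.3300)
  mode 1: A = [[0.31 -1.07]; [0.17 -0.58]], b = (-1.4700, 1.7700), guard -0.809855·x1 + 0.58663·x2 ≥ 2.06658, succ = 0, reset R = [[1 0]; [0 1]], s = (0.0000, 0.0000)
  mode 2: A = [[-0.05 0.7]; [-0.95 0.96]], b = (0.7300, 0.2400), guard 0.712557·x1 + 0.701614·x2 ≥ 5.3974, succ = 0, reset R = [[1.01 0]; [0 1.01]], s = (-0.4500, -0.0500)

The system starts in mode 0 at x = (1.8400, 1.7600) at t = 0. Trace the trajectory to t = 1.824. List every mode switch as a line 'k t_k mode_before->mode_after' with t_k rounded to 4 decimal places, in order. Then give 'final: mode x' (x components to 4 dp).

1 1.0905 0->1
final: 1 1.5777 0.9798

Mode 0: guard c·x = 2.4350 hit at Δt = 1.0905 (t = 1.0905), x⁻ = (2.8393, -0.1150) → reset → x⁺ = (2.4325, -0.4427), jump to mode 1
Mode 1: flow for 0.7335 to horizon, guard not reached → x = (1.5777, 0.9798)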